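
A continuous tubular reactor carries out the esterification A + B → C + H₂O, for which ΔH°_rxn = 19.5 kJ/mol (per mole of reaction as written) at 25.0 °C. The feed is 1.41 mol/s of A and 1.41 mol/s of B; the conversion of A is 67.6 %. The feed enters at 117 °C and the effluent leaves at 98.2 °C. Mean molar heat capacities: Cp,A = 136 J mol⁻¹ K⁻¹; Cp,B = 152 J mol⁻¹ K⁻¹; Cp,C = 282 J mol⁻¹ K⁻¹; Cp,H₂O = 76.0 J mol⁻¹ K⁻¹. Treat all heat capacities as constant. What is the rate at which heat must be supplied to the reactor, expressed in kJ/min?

Q_in = 950 kJ/min

Extent of reaction ξ = 0.676 × 1.41 = 0.95316 mol/s
Reaction term: ξ·ΔH°_rxn = 0.95316 × 19.5 = 18.587 kJ/s
Sensible, feed 117→25 °C: -37.359 kJ/s
Outlet flows (mol/s): A 0.45684, B 0.45684, C 0.95316, H₂O 0.95316
Sensible, products 25→98.2 °C: 34.609 kJ/s
Q = ΔH = 15.836 kJ/s = 15.836 kW
Heat supplied = 950.18 kJ/min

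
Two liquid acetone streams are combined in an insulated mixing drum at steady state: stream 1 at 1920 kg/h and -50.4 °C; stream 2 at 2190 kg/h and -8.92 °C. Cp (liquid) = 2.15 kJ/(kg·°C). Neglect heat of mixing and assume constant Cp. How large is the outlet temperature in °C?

No heat crosses the boundary, so H_out = H_in.
Σ ṁᵢCp,ᵢTᵢ = 1920×2.15×-50.4 + 2190×2.15×-8.92 = -250050
Σ ṁᵢCp,ᵢ = 1920×2.15 + 2190×2.15 = 8836.5
T_out = -250050 / 8836.5 = -28.298 °C

T_out = -28.3 °C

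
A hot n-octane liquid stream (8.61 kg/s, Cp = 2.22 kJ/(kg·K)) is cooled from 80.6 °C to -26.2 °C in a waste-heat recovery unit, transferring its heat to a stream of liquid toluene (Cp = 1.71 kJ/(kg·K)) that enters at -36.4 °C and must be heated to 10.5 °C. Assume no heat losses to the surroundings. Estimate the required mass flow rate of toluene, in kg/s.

ṁ_c = 25.5 kg/s

Heat released by hot stream: Q = 8.61 × 2.22 × (80.6 − -26.2) = 2041.4 kJ/s
Energy balance on cold side (adiabatic exchanger): Q = ṁ_c·Cp_c·(T_c,out − T_c,in)
ṁ_c = 2041.4 / [1.71 × (10.5 − -36.4)] = 25.454 kg/s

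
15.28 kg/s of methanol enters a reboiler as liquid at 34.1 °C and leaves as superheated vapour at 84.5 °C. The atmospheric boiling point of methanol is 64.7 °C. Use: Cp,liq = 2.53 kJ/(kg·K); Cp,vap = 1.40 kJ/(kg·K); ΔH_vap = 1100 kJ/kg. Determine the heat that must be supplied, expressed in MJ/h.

Q = 66300 MJ/h

liquid 34.1→64.7 °C: 77.418 kJ/kg
vaporisation at 64.7 °C: 1100 kJ/kg
vapour 64.7→84.5 °C: 27.72 kJ/kg
Δh = 77.418 + 1100 + 27.72 = 1205.1 kJ/kg
Q = ṁ·Δh = 15.28 kg/s × 1205.1 kJ/kg = 18415 kJ/s
|Q| = 18415 kW = 66292 MJ/h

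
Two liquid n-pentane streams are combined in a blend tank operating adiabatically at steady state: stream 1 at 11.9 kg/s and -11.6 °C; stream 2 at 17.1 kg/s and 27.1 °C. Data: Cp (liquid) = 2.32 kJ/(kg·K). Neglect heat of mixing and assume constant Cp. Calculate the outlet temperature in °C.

Energy balance with Q = 0: Σ ṁᵢCp,ᵢ(T_out − Tᵢ) = 0
Σ ṁᵢCp,ᵢTᵢ = 11.9×2.32×-11.6 + 17.1×2.32×27.1 = 754.86
Σ ṁᵢCp,ᵢ = 11.9×2.32 + 17.1×2.32 = 67.28
T_out = 754.86 / 67.28 = 11.22 °C

T_out = 11.2 °C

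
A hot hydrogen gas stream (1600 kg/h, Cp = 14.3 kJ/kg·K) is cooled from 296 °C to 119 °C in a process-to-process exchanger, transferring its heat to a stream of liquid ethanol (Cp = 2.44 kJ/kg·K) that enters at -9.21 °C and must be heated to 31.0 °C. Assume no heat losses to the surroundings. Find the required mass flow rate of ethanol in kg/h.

ṁ_c = 41300 kg/h

Heat released by hot stream: Q = 1600 × 14.3 × (296 − 119) = 4.0498e+06 kJ/h
Energy balance on cold side (adiabatic exchanger): Q = ṁ_c·Cp_c·(T_c,out − T_c,in)
ṁ_c = 4.0498e+06 / [2.44 × (31.0 − -9.21)] = 41277 kg/h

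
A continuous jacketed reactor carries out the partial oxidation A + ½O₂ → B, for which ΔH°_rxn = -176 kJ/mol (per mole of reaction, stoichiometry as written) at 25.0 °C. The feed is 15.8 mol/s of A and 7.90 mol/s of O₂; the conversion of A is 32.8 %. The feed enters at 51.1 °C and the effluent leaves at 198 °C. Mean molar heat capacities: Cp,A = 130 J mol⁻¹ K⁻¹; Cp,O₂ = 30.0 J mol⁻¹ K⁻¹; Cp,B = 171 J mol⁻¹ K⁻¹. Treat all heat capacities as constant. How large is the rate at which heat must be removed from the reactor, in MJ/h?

Extent of reaction ξ = 0.328 × 15.8 = 5.1824 mol/s
Reaction term: ξ·ΔH°_rxn = 5.1824 × -176 = -912.1 kJ/s
Sensible, feed 51.1→25 °C: -59.795 kJ/s
Outlet flows (mol/s): A 10.618, O₂ 5.3088, B 5.1824
Sensible, products 25→198 °C: 419.65 kJ/s
Q = ΔH = -552.24 kJ/s = -552.24 kW
Heat removed = 1988.1 MJ/h

Q_out = 1990 MJ/h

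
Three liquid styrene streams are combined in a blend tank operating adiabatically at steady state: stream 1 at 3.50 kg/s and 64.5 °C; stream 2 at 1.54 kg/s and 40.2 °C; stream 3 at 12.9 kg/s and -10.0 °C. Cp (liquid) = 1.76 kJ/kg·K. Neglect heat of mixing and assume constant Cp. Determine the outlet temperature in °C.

Adiabatic, steady state ⇒ Σ ṁᵢCp,ᵢ(T_out − Tᵢ) = 0
T_out = Σ ṁᵢCp,ᵢTᵢ / Σ ṁᵢCp,ᵢ
      = 279.24 / 31.574 = 8.8438 °C

T_out = 8.84 °C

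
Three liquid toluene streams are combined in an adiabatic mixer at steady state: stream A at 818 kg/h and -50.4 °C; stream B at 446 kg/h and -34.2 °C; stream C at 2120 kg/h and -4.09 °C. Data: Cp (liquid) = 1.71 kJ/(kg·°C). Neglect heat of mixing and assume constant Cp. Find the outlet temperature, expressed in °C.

No heat crosses the boundary, so H_out = H_in.
T_out = Σ ṁᵢCp,ᵢTᵢ / Σ ṁᵢCp,ᵢ
      = -111410 / 5786.6 = -19.253 °C

T_out = -19.3 °C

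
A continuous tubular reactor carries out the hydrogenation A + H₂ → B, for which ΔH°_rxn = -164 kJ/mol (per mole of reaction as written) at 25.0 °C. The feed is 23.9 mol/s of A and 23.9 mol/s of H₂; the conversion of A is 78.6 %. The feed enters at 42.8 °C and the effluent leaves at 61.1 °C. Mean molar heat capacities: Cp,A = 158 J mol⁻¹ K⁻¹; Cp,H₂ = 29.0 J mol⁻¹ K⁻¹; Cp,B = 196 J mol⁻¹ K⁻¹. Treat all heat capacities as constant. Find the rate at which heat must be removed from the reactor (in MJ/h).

Extent of reaction ξ = 0.786 × 23.9 = 18.785 mol/s
Reaction term: ξ·ΔH°_rxn = 18.785 × -164 = -3080.8 kJ/s
Sensible, feed 42.8→25 °C: -79.554 kJ/s
Outlet flows (mol/s): A 5.1146, H₂ 5.1146, B 18.785
Sensible, products 25→61.1 °C: 167.45 kJ/s
Q = ΔH = -2992.9 kJ/s = -2992.9 kW
Heat removed = 10774 MJ/h

Q_out = 10800 MJ/h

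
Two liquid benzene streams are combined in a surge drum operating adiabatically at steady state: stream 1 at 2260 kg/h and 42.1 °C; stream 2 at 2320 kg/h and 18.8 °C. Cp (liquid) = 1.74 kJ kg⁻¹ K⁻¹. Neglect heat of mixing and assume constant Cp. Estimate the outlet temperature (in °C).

T_out = 30.3 °C

Adiabatic, steady state ⇒ Σ ṁᵢCp,ᵢ(T_out − Tᵢ) = 0
T_out = Σ ṁᵢCp,ᵢTᵢ / Σ ṁᵢCp,ᵢ
      = 241450 / 7969.2 = 30.297 °C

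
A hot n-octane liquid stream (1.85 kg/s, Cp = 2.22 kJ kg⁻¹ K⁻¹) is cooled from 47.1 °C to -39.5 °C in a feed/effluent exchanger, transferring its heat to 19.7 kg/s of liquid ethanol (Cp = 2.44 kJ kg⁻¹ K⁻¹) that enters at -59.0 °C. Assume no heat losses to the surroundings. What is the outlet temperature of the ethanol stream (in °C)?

T_c,out = -51.6 °C

Heat released by hot stream: Q = 1.85 × 2.22 × (47.1 − -39.5) = 355.67 kJ/s
Energy balance on cold side (adiabatic exchanger): Q = ṁ_c·Cp_c·(T_c,out − T_c,in)
T_c,out = -59.0 + 355.67/(19.7 × 2.44) = -51.601 °C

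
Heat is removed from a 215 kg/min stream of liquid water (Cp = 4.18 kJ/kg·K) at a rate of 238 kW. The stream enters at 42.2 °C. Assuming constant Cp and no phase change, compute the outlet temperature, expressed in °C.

Q = 238 kW = 14280 kJ/min
ΔT = Q/(ṁ·Cp) = 14280/(215×4.18) = 15.89 K
T_out = 42.2 − 15.89 = 26.31 °C

T_out = 26.3 °C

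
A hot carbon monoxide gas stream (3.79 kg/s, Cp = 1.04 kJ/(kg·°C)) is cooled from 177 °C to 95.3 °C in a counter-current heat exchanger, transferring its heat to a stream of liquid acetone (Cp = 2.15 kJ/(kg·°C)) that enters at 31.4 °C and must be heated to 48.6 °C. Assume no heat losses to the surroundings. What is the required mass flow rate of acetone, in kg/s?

Heat released by hot stream: Q = 3.79 × 1.04 × (177 − 95.3) = 322.03 kJ/s
Energy balance on cold side (adiabatic exchanger): Q = ṁ_c·Cp_c·(T_c,out − T_c,in)
ṁ_c = 322.03 / [2.15 × (48.6 − 31.4)] = 8.7082 kg/s

ṁ_c = 8.71 kg/s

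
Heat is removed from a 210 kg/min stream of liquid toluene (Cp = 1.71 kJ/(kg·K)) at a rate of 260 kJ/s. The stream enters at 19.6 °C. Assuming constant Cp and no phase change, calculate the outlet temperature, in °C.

T_out = -23.8 °C

Q = 260 kJ/s = 15600 kJ/min
ΔT = Q/(ṁ·Cp) = 15600/(210×1.71) = 43.442 K
T_out = 19.6 − 43.442 = -23.842 °C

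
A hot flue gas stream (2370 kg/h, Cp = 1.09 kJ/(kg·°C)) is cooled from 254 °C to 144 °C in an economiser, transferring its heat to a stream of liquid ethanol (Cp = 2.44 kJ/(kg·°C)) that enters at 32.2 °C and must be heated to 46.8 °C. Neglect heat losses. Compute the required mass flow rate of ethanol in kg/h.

ṁ_c = 7980 kg/h

Heat released by hot stream: Q = 2370 × 1.09 × (254 − 144) = 284160 kJ/h
Energy balance on cold side (adiabatic exchanger): Q = ṁ_c·Cp_c·(T_c,out − T_c,in)
ṁ_c = 284160 / [2.44 × (46.8 − 32.2)] = 7976.7 kg/h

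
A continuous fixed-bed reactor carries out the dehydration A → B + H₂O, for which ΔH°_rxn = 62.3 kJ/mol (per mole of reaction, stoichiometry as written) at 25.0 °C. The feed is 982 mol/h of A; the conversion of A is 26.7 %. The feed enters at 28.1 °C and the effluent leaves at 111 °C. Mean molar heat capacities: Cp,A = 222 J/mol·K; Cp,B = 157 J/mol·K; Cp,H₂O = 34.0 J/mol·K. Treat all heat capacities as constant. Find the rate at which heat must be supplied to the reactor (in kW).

Q_in = 9.36 kW

Extent of reaction ξ = 0.267 × 982 = 262.19 mol/h
Reaction term: ξ·ΔH°_rxn = 262.19 × 62.3 = 16335 kJ/h
Sensible, feed 28.1→25 °C: -675.81 kJ/h
Outlet flows (mol/h): A 719.81, B 262.19, H₂O 262.19
Sensible, products 25→111 °C: 18049 kJ/h
Q = ΔH = 33708 kJ/h = 9.3634 kW
Heat supplied = 9.3634 kW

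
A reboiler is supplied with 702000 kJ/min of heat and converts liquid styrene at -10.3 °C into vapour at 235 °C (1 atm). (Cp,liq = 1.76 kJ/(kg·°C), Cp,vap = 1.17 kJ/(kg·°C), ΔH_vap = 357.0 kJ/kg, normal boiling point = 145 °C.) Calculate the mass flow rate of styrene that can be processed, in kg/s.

ṁ = 15.9 kg/s

Δh = 1.76×(145−-10.3) + 357.0 + 1.17×(235−145) = 735.63 kJ/kg
Q = 702000 kJ/min = 11700 kJ/s = 11700 kJ/s
ṁ = Q/Δh = 11700 / 735.63 = 15.905 kg/s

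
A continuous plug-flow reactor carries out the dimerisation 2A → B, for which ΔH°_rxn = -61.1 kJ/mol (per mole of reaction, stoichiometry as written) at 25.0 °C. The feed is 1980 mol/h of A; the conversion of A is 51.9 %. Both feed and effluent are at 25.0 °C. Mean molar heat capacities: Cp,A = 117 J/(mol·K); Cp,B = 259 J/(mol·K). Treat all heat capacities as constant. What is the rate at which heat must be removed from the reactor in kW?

Q_out = 8.72 kW

Extent of reaction ξ = 0.519 × 1980 / 2 = 513.81 mol/h
Reaction term: ξ·ΔH°_rxn = 513.81 × -61.1 = -31394 kJ/h
Q = ΔH = -31394 kJ/h = -8.7205 kW
Heat removed = 8.7205 kW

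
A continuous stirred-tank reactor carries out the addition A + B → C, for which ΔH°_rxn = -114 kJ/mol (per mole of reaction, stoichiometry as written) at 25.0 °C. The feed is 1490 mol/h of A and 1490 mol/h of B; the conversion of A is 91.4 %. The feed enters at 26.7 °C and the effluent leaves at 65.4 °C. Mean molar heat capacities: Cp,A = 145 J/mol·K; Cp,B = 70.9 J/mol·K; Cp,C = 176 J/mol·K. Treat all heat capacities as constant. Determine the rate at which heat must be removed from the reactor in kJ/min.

Q_out = 2420 kJ/min

Extent of reaction ξ = 0.914 × 1490 = 1361.9 mol/h
Reaction term: ξ·ΔH°_rxn = 1361.9 × -114 = -155250 kJ/h
Sensible, feed 26.7→25 °C: -546.87 kJ/h
Outlet flows (mol/h): A 128.14, B 128.14, C 1361.9
Sensible, products 25→65.4 °C: 10801 kJ/h
Q = ΔH = -145000 kJ/h = -40.277 kW
Heat removed = 2416.6 kJ/min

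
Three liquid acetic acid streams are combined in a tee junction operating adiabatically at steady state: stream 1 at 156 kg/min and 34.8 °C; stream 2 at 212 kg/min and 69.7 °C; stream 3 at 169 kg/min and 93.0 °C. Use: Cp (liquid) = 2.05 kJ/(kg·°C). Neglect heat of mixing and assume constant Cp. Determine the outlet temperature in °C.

Adiabatic, steady state ⇒ Σ ṁᵢCp,ᵢ(T_out − Tᵢ) = 0
T_out = Σ ṁᵢCp,ᵢTᵢ / Σ ṁᵢCp,ᵢ
      = 73641 / 1100.8 = 66.894 °C

T_out = 66.9 °C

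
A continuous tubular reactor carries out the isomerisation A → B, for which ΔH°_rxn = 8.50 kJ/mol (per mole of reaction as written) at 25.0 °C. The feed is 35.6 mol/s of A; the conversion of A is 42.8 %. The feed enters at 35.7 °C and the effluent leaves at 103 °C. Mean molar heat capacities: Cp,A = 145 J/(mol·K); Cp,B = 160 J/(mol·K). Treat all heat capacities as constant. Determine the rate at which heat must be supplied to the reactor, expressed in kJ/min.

Extent of reaction ξ = 0.428 × 35.6 = 15.237 mol/s
Reaction term: ξ·ΔH°_rxn = 15.237 × 8.50 = 129.51 kJ/s
Sensible, feed 35.7→25 °C: -55.233 kJ/s
Outlet flows (mol/s): A 20.363, B 15.237
Sensible, products 25→103 °C: 420.46 kJ/s
Q = ΔH = 494.74 kJ/s = 494.74 kW
Heat supplied = 29685 kJ/min

Q_in = 29700 kJ/min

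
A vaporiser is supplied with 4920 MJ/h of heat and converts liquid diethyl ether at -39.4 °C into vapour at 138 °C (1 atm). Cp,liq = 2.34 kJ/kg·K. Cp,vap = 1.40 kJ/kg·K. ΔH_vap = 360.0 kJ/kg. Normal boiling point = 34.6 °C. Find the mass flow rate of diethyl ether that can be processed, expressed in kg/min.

Δh = 2.34×(34.6−-39.4) + 360.0 + 1.40×(138−34.6) = 677.92 kJ/kg
Q = 4920 MJ/h = 1366.7 kJ/s = 82000 kJ/min
ṁ = Q/Δh = 82000 / 677.92 = 120.96 kg/min

ṁ = 121 kg/min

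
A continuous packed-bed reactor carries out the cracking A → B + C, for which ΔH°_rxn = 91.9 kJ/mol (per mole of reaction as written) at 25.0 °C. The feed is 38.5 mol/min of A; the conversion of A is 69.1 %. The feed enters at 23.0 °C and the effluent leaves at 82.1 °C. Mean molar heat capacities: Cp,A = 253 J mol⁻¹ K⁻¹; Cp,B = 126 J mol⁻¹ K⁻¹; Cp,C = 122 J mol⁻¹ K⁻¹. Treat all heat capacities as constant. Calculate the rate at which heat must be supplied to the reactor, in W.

Extent of reaction ξ = 0.691 × 38.5 = 26.603 mol/min
Reaction term: ξ·ΔH°_rxn = 26.603 × 91.9 = 2444.9 kJ/min
Sensible, feed 23.0→25 °C: 19.481 kJ/min
Outlet flows (mol/min): A 11.897, B 26.603, C 26.603
Sensible, products 25→82.1 °C: 548.59 kJ/min
Q = ΔH = 3012.9 kJ/min = 50.215 kW
Heat supplied = 50215 W

Q_in = 50200 W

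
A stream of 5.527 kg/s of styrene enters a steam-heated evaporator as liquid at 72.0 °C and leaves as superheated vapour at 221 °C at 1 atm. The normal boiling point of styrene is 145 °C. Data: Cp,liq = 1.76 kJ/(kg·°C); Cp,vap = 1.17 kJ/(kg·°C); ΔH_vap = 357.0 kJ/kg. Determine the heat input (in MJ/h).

Q = 11400 MJ/h

liquid 72.0→145 °C: 128.48 kJ/kg
vaporisation at 145 °C: 357 kJ/kg
vapour 145→221 °C: 88.92 kJ/kg
Δh = 128.48 + 357 + 88.92 = 574.4 kJ/kg
Q = ṁ·Δh = 5.527 kg/s × 574.4 kJ/kg = 3174.7 kJ/s
|Q| = 3174.7 kW = 11429 MJ/h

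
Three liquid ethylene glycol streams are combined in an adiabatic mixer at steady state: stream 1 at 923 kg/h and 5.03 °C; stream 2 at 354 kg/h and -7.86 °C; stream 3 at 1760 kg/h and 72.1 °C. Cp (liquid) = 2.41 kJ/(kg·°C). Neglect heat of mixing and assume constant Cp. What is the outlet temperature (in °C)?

T_out = 42.4 °C

Energy balance with Q = 0: Σ ṁᵢCp,ᵢ(T_out − Tᵢ) = 0
Σ ṁᵢCp,ᵢTᵢ = 923×2.41×5.03 + 354×2.41×-7.86 + 1760×2.41×72.1 = 310300
Σ ṁᵢCp,ᵢ = 923×2.41 + 354×2.41 + 1760×2.41 = 7319.2
T_out = 310300 / 7319.2 = 42.396 °C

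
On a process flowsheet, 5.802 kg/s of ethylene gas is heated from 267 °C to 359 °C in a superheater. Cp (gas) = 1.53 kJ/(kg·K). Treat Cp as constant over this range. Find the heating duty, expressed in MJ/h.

Q = ṁ·Cp·ΔT = 5.802 × 1.53 × (359 − 267) = 816.69 kJ/s
Heating duty = 2940.1 MJ/h

Q = 2940 MJ/h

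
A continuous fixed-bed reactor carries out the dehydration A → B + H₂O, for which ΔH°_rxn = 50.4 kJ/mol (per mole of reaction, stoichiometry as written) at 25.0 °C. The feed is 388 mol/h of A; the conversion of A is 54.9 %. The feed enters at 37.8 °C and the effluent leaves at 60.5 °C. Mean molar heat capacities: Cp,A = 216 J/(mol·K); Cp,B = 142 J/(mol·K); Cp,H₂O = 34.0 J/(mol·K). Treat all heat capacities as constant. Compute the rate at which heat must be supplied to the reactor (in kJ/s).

Extent of reaction ξ = 0.549 × 388 = 213.01 mol/h
Reaction term: ξ·ΔH°_rxn = 213.01 × 50.4 = 10736 kJ/h
Sensible, feed 37.8→25 °C: -1072.7 kJ/h
Outlet flows (mol/h): A 174.99, B 213.01, H₂O 213.01
Sensible, products 25→60.5 °C: 2672.7 kJ/h
Q = ΔH = 12336 kJ/h = 3.4266 kW
Heat supplied = 3.4266 kJ/s

Q_in = 3.43 kJ/s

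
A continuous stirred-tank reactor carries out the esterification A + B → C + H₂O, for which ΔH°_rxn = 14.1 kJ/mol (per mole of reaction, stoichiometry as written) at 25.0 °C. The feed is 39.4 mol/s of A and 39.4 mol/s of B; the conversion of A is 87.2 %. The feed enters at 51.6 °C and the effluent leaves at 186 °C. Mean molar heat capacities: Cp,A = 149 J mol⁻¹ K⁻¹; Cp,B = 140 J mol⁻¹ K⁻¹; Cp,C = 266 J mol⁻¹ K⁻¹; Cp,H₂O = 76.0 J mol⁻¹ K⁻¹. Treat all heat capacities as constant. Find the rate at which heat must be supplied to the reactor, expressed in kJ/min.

Q_in = 138000 kJ/min

Extent of reaction ξ = 0.872 × 39.4 = 34.357 mol/s
Reaction term: ξ·ΔH°_rxn = 34.357 × 14.1 = 484.43 kJ/s
Sensible, feed 51.6→25 °C: -302.88 kJ/s
Outlet flows (mol/s): A 5.0432, B 5.0432, C 34.357, H₂O 34.357
Sensible, products 25→186 °C: 2126.4 kJ/s
Q = ΔH = 2308 kJ/s = 2308 kW
Heat supplied = 138480 kJ/min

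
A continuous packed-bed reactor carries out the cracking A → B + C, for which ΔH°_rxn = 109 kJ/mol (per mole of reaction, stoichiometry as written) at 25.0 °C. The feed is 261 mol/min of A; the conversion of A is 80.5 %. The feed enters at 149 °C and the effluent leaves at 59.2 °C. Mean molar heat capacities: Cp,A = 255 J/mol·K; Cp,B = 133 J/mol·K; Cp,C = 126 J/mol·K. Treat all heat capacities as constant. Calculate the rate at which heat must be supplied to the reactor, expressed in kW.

Q_in = 283 kW

Extent of reaction ξ = 0.805 × 261 = 210.11 mol/min
Reaction term: ξ·ΔH°_rxn = 210.11 × 109 = 22901 kJ/min
Sensible, feed 149→25 °C: -8252.8 kJ/min
Outlet flows (mol/min): A 50.895, B 210.11, C 210.11
Sensible, products 25→59.2 °C: 2304.9 kJ/min
Q = ΔH = 16954 kJ/min = 282.56 kW
Heat supplied = 282.56 kW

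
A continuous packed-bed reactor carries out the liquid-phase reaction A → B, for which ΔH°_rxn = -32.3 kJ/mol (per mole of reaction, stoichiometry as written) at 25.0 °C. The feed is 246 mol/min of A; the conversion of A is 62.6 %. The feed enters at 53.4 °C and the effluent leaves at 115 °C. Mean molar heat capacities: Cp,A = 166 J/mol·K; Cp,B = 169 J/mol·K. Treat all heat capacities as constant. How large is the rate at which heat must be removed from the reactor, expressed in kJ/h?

Q_out = 145000 kJ/h

Extent of reaction ξ = 0.626 × 246 = 154 mol/min
Reaction term: ξ·ΔH°_rxn = 154 × -32.3 = -4974.1 kJ/min
Sensible, feed 53.4→25 °C: -1159.7 kJ/min
Outlet flows (mol/min): A 92.004, B 154
Sensible, products 25→115 °C: 3716.8 kJ/min
Q = ΔH = -2417 kJ/min = -40.283 kW
Heat removed = 145020 kJ/h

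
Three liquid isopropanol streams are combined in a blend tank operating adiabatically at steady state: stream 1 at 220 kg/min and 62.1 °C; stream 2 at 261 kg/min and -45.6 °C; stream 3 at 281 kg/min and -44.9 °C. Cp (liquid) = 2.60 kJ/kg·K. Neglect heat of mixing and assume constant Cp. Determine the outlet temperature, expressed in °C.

T_out = -14.2 °C

Energy balance with Q = 0: Σ ṁᵢCp,ᵢ(T_out − Tᵢ) = 0
T_out = Σ ṁᵢCp,ᵢTᵢ / Σ ṁᵢCp,ᵢ
      = -28227 / 1981.2 = -14.247 °C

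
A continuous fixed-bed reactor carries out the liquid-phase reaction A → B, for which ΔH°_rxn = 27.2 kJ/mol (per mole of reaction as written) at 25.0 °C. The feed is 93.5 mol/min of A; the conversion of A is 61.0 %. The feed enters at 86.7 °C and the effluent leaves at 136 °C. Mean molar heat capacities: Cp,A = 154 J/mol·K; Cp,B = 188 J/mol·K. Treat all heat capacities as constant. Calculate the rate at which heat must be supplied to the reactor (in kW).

Q_in = 41.3 kW

Extent of reaction ξ = 0.610 × 93.5 = 57.035 mol/min
Reaction term: ξ·ΔH°_rxn = 57.035 × 27.2 = 1551.4 kJ/min
Sensible, feed 86.7→25 °C: -888.42 kJ/min
Outlet flows (mol/min): A 36.465, B 57.035
Sensible, products 25→136 °C: 1813.5 kJ/min
Q = ΔH = 2476.5 kJ/min = 41.275 kW
Heat supplied = 41.275 kW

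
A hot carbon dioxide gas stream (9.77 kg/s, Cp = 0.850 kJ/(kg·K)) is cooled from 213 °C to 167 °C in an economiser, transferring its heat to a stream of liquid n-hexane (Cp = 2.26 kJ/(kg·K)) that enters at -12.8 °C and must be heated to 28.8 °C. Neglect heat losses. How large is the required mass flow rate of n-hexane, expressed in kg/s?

Heat released by hot stream: Q = 9.77 × 0.850 × (213 − 167) = 382.01 kJ/s
Energy balance on cold side (adiabatic exchanger): Q = ṁ_c·Cp_c·(T_c,out − T_c,in)
ṁ_c = 382.01 / [2.26 × (28.8 − -12.8)] = 4.0632 kg/s

ṁ_c = 4.06 kg/s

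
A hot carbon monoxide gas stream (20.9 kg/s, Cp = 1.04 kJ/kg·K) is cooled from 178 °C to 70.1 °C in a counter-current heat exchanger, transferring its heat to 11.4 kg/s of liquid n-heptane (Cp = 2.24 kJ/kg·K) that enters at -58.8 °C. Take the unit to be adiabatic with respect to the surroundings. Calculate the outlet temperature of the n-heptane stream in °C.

Heat released by hot stream: Q = 20.9 × 1.04 × (178 − 70.1) = 2345.3 kJ/s
Energy balance on cold side (adiabatic exchanger): Q = ṁ_c·Cp_c·(T_c,out − T_c,in)
T_c,out = -58.8 + 2345.3/(11.4 × 2.24) = 33.043 °C

T_c,out = 33.0 °C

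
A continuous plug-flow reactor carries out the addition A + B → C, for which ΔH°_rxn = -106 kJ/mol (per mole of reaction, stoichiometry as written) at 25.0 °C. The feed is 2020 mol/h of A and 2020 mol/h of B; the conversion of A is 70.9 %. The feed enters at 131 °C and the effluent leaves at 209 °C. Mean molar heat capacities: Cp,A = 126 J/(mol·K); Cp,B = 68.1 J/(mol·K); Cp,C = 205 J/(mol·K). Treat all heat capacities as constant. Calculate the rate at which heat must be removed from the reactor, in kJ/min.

Extent of reaction ξ = 0.709 × 2020 = 1432.2 mol/h
Reaction term: ξ·ΔH°_rxn = 1432.2 × -106 = -151810 kJ/h
Sensible, feed 131→25 °C: -41561 kJ/h
Outlet flows (mol/h): A 587.82, B 587.82, C 1432.2
Sensible, products 25→209 °C: 75015 kJ/h
Q = ΔH = -118360 kJ/h = -32.877 kW
Heat removed = 1972.6 kJ/min

Q_out = 1970 kJ/min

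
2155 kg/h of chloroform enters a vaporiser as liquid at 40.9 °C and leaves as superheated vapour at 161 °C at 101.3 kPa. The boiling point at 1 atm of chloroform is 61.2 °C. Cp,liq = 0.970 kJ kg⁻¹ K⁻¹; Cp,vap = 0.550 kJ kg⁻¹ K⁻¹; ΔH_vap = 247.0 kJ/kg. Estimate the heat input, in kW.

liquid 40.9→61.2 °C: 19.691 kJ/kg
vaporisation at 61.2 °C: 247 kJ/kg
vapour 61.2→161 °C: 54.89 kJ/kg
Δh = 19.691 + 247 + 54.89 = 321.58 kJ/kg
Q = ṁ·Δh = 2155 kg/h × 321.58 kJ/kg = 693010 kJ/h
|Q| = 192.5 kW

Q = 193 kW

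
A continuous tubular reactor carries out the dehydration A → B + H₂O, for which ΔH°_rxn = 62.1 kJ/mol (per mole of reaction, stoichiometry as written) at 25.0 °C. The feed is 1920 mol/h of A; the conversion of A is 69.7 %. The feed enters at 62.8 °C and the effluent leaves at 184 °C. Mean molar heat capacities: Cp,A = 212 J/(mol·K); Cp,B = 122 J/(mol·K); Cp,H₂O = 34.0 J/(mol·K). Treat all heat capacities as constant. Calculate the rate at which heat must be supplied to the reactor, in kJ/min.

Q_in = 2010 kJ/min

Extent of reaction ξ = 0.697 × 1920 = 1338.2 mol/h
Reaction term: ξ·ΔH°_rxn = 1338.2 × 62.1 = 83105 kJ/h
Sensible, feed 62.8→25 °C: -15386 kJ/h
Outlet flows (mol/h): A 581.76, B 1338.2, H₂O 1338.2
Sensible, products 25→184 °C: 52804 kJ/h
Q = ΔH = 120520 kJ/h = 33.478 kW
Heat supplied = 2008.7 kJ/min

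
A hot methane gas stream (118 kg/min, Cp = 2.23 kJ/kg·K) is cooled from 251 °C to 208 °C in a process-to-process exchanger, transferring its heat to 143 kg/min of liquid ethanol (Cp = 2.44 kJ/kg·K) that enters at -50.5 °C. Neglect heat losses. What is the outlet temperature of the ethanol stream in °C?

T_c,out = -18.1 °C

Heat released by hot stream: Q = 118 × 2.23 × (251 − 208) = 11315 kJ/min
Energy balance on cold side (adiabatic exchanger): Q = ṁ_c·Cp_c·(T_c,out − T_c,in)
T_c,out = -50.5 + 11315/(143 × 2.44) = -18.071 °C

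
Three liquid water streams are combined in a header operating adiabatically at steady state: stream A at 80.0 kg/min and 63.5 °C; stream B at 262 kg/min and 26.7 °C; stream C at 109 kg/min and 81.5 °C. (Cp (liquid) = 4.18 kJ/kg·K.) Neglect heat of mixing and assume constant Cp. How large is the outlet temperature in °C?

Adiabatic, steady state ⇒ Σ ṁᵢCp,ᵢ(T_out − Tᵢ) = 0
Σ ṁᵢCp,ᵢTᵢ = 80.0×4.18×63.5 + 262×4.18×26.7 + 109×4.18×81.5 = 87608
Σ ṁᵢCp,ᵢ = 80.0×4.18 + 262×4.18 + 109×4.18 = 1885.2
T_out = 87608 / 1885.2 = 46.472 °C

T_out = 46.5 °C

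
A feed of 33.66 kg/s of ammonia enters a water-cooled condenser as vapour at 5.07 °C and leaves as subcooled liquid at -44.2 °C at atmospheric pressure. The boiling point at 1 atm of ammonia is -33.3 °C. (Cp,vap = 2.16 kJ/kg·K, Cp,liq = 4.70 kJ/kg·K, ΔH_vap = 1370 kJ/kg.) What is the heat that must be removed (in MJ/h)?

Q_c = 182000 MJ/h

vapour 5.07→-33.3 °C: -82.879 kJ/kg
condensation at -33.3 °C: -1370 kJ/kg
liquid -33.3→-44.2 °C: -51.23 kJ/kg
Δh = -82.879 + -1370 + -51.23 = -1504.1 kJ/kg
Q = ṁ·Δh = 33.66 kg/s × -1504.1 kJ/kg = -50628 kJ/s
|Q| = 50628 kW = 182260 MJ/h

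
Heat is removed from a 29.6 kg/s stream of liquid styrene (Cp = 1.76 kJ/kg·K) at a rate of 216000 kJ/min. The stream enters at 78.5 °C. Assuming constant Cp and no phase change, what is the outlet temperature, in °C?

Q = 216000 kJ/min = 3600 kJ/s
ΔT = Q/(ṁ·Cp) = 3600/(29.6×1.76) = 69.103 K
T_out = 78.5 − 69.103 = 9.3968 °C

T_out = 9.40 °C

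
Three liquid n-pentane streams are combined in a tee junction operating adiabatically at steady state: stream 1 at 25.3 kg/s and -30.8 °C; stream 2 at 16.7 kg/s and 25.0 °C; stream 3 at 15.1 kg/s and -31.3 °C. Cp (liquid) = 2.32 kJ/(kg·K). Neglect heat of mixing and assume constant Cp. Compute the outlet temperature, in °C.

Adiabatic, steady state ⇒ Σ ṁᵢCp,ᵢ(T_out − Tᵢ) = 0
Σ ṁᵢCp,ᵢTᵢ = 25.3×2.32×-30.8 + 16.7×2.32×25.0 + 15.1×2.32×-31.3 = -1935.7
Σ ṁᵢCp,ᵢ = 25.3×2.32 + 16.7×2.32 + 15.1×2.32 = 132.47
T_out = -1935.7 / 132.47 = -14.612 °C

T_out = -14.6 °C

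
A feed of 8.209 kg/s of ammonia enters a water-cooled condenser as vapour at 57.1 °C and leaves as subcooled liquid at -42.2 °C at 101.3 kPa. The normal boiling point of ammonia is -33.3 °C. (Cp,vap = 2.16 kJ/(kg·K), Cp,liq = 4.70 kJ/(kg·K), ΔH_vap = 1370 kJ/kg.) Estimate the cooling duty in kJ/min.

Q_c = 792000 kJ/min

vapour 57.1→-33.3 °C: -195.26 kJ/kg
condensation at -33.3 °C: -1370 kJ/kg
liquid -33.3→-42.2 °C: -41.83 kJ/kg
Δh = -195.26 + -1370 + -41.83 = -1607.1 kJ/kg
Q = ṁ·Δh = 8.209 kg/s × -1607.1 kJ/kg = -13193 kJ/s
|Q| = 13193 kW = 791560 kJ/min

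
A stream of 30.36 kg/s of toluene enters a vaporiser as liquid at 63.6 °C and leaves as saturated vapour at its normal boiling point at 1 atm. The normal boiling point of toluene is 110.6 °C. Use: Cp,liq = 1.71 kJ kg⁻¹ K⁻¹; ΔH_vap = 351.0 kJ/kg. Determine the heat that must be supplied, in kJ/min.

Q = 786000 kJ/min

liquid 63.6→110.6 °C: 80.37 kJ/kg
vaporisation at 110.6 °C: 351 kJ/kg
Δh = 80.37 + 351 = 431.37 kJ/kg
Q = ṁ·Δh = 30.36 kg/s × 431.37 kJ/kg = 13096 kJ/s
|Q| = 13096 kW = 785780 kJ/min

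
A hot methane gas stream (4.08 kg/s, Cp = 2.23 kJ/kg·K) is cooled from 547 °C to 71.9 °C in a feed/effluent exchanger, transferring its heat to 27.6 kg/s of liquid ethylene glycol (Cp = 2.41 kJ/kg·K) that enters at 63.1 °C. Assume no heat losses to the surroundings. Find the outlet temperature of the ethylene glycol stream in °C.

T_c,out = 128 °C

Heat released by hot stream: Q = 4.08 × 2.23 × (547 − 71.9) = 4322.6 kJ/s
Energy balance on cold side (adiabatic exchanger): Q = ṁ_c·Cp_c·(T_c,out − T_c,in)
T_c,out = 63.1 + 4322.6/(27.6 × 2.41) = 128.09 °C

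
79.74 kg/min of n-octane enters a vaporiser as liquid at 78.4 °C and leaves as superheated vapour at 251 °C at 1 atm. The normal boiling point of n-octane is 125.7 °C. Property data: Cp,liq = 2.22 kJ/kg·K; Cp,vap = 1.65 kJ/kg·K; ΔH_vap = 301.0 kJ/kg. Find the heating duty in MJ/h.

Q = 2930 MJ/h

liquid 78.4→125.7 °C: 105.01 kJ/kg
vaporisation at 125.7 °C: 301 kJ/kg
vapour 125.7→251 °C: 206.74 kJ/kg
Δh = 105.01 + 301 + 206.74 = 612.75 kJ/kg
Q = ṁ·Δh = 79.74 kg/min × 612.75 kJ/kg = 48861 kJ/min
|Q| = 814.35 kW = 2931.6 MJ/h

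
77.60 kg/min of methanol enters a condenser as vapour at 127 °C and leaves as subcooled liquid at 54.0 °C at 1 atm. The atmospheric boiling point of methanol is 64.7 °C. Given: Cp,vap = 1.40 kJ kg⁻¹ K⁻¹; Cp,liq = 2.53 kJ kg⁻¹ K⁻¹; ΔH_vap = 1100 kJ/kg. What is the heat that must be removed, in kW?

Q_c = 1570 kW

vapour 127→64.7 °C: -87.22 kJ/kg
condensation at 64.7 °C: -1100 kJ/kg
liquid 64.7→54.0 °C: -27.071 kJ/kg
Δh = -87.22 + -1100 + -27.071 = -1214.3 kJ/kg
Q = ṁ·Δh = 77.60 kg/min × -1214.3 kJ/kg = -94229 kJ/min
|Q| = 1570.5 kW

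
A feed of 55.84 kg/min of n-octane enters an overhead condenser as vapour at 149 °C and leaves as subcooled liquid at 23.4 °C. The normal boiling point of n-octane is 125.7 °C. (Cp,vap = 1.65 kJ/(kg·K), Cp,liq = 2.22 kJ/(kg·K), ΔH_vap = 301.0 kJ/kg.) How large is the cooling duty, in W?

Q_c = 527000 W

vapour 149→125.7 °C: -38.445 kJ/kg
condensation at 125.7 °C: -301 kJ/kg
liquid 125.7→23.4 °C: -227.11 kJ/kg
Δh = -38.445 + -301 + -227.11 = -566.55 kJ/kg
Q = ṁ·Δh = 55.84 kg/min × -566.55 kJ/kg = -31636 kJ/min
|Q| = 527.27 kW = 527270 W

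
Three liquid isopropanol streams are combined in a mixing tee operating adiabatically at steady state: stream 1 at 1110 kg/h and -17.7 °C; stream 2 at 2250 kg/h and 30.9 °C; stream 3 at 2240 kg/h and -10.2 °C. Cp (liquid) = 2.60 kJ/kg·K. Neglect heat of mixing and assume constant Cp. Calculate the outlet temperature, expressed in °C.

T_out = 4.83 °C

No heat crosses the boundary, so H_out = H_in.
Σ ṁᵢCp,ᵢTᵢ = 1110×2.60×-17.7 + 2250×2.60×30.9 + 2240×2.60×-10.2 = 70278
Σ ṁᵢCp,ᵢ = 1110×2.60 + 2250×2.60 + 2240×2.60 = 14560
T_out = 70278 / 14560 = 4.8268 °C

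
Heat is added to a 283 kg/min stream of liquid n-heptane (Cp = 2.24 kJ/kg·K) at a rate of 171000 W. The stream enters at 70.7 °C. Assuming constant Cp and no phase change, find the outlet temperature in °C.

T_out = 86.9 °C

Q = 171000 W = 10260 kJ/min
ΔT = Q/(ṁ·Cp) = 10260/(283×2.24) = 16.185 K
T_out = 70.7 + 16.185 = 86.885 °C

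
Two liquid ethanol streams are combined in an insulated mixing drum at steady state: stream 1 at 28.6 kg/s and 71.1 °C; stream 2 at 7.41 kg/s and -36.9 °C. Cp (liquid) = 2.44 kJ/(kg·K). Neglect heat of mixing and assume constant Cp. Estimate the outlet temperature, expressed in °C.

Adiabatic, steady state ⇒ Σ ṁᵢCp,ᵢ(T_out − Tᵢ) = 0
T_out = Σ ṁᵢCp,ᵢTᵢ / Σ ṁᵢCp,ᵢ
      = 4294.5 / 87.864 = 48.876 °C

T_out = 48.9 °C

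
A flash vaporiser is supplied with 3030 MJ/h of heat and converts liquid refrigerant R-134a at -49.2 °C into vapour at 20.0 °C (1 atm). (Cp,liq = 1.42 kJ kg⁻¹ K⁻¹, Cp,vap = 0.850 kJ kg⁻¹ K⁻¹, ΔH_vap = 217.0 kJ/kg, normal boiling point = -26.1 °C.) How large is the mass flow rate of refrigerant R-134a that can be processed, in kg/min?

Δh = 1.42×(-26.1−-49.2) + 217.0 + 0.850×(20.0−-26.1) = 288.99 kJ/kg
Q = 3030 MJ/h = 841.67 kJ/s = 50500 kJ/min
ṁ = Q/Δh = 50500 / 288.99 = 174.75 kg/min

ṁ = 175 kg/min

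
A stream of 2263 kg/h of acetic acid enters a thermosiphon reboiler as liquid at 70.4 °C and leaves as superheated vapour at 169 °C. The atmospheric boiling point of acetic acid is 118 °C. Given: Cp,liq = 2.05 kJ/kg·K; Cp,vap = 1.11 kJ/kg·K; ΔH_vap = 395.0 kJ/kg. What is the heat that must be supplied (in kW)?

Q = 345 kW

liquid 70.4→118 °C: 97.58 kJ/kg
vaporisation at 118 °C: 395 kJ/kg
vapour 118→169 °C: 56.61 kJ/kg
Δh = 97.58 + 395 + 56.61 = 549.19 kJ/kg
Q = ṁ·Δh = 2263 kg/h × 549.19 kJ/kg = 1.2428e+06 kJ/h
|Q| = 345.23 kW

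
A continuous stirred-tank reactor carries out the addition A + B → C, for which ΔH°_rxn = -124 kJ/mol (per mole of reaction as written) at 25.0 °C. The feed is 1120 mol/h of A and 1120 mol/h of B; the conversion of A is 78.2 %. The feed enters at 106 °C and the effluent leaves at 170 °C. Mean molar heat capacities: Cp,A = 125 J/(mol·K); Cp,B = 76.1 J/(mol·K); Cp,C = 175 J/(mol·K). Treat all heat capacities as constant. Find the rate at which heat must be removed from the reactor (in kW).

Extent of reaction ξ = 0.782 × 1120 = 875.84 mol/h
Reaction term: ξ·ΔH°_rxn = 875.84 × -124 = -108600 kJ/h
Sensible, feed 106→25 °C: -18244 kJ/h
Outlet flows (mol/h): A 244.16, B 244.16, C 875.84
Sensible, products 25→170 °C: 29344 kJ/h
Q = ΔH = -97504 kJ/h = -27.084 kW
Heat removed = 27.084 kW

Q_out = 27.1 kW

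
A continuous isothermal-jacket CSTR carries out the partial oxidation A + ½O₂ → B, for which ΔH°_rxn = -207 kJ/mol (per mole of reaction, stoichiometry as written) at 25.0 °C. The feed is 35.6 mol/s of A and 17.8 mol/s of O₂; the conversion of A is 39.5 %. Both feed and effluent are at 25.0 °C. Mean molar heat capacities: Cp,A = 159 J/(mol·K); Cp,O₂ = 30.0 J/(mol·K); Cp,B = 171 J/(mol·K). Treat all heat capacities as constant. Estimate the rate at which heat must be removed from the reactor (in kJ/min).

Extent of reaction ξ = 0.395 × 35.6 = 14.062 mol/s
Reaction term: ξ·ΔH°_rxn = 14.062 × -207 = -2910.8 kJ/s
Q = ΔH = -2910.8 kJ/s = -2910.8 kW
Heat removed = 174650 kJ/min

Q_out = 175000 kJ/min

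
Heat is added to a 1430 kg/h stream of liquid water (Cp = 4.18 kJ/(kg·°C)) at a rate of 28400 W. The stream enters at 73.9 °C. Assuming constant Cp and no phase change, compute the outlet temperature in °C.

Q = 28400 W = 102240 kJ/h
ΔT = Q/(ṁ·Cp) = 102240/(1430×4.18) = 17.104 K
T_out = 73.9 + 17.104 = 91.004 °C

T_out = 91.0 °C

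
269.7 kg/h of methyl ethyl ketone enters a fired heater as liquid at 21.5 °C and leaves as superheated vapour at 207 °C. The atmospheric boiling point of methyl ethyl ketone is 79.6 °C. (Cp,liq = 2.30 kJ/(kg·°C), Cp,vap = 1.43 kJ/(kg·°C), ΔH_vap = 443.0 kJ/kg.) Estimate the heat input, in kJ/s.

Q = 56.8 kJ/s

liquid 21.5→79.6 °C: 133.63 kJ/kg
vaporisation at 79.6 °C: 443 kJ/kg
vapour 79.6→207 °C: 182.18 kJ/kg
Δh = 133.63 + 443 + 182.18 = 758.81 kJ/kg
Q = ṁ·Δh = 269.7 kg/h × 758.81 kJ/kg = 204650 kJ/h
|Q| = 56.848 kW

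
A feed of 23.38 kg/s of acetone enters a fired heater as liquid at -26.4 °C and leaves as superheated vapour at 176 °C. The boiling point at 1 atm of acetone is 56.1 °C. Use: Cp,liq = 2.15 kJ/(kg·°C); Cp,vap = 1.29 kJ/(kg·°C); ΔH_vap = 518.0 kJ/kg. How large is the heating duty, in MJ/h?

liquid -26.4→56.1 °C: 177.38 kJ/kg
vaporisation at 56.1 °C: 518 kJ/kg
vapour 56.1→176 °C: 154.67 kJ/kg
Δh = 177.38 + 518 + 154.67 = 850.05 kJ/kg
Q = ṁ·Δh = 23.38 kg/s × 850.05 kJ/kg = 19874 kJ/s
|Q| = 19874 kW = 71547 MJ/h

Q = 71500 MJ/h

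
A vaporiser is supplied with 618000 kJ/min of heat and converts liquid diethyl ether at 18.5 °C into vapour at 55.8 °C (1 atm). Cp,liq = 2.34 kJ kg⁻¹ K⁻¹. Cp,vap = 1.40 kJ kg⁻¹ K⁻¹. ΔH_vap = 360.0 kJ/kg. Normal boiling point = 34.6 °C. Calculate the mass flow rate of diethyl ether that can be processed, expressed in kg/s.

ṁ = 24.1 kg/s

Δh = 2.34×(34.6−18.5) + 360.0 + 1.40×(55.8−34.6) = 427.35 kJ/kg
Q = 618000 kJ/min = 10300 kJ/s = 10300 kJ/s
ṁ = Q/Δh = 10300 / 427.35 = 24.102 kg/s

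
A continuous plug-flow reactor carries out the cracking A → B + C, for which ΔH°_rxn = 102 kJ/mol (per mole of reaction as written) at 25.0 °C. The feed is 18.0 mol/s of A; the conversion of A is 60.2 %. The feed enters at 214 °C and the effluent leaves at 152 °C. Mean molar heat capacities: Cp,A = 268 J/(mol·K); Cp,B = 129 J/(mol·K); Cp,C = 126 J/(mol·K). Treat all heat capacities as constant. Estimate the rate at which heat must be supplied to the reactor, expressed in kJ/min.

Q_in = 47300 kJ/min

Extent of reaction ξ = 0.602 × 18.0 = 10.836 mol/s
Reaction term: ξ·ΔH°_rxn = 10.836 × 102 = 1105.3 kJ/s
Sensible, feed 214→25 °C: -911.74 kJ/s
Outlet flows (mol/s): A 7.164, B 10.836, C 10.836
Sensible, products 25→152 °C: 594.76 kJ/s
Q = ΔH = 788.29 kJ/s = 788.29 kW
Heat supplied = 47298 kJ/min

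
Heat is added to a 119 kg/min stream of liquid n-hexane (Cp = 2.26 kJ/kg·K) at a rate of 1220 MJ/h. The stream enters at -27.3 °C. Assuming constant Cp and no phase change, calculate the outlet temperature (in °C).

Q = 1220 MJ/h = 20333 kJ/min
ΔT = Q/(ṁ·Cp) = 20333/(119×2.26) = 75.605 K
T_out = -27.3 + 75.605 = 48.305 °C

T_out = 48.3 °C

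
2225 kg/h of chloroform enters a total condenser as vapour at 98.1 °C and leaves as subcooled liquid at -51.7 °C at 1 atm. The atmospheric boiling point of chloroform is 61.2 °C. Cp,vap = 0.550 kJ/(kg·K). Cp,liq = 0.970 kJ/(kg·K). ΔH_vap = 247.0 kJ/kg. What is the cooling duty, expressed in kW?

vapour 98.1→61.2 °C: -20.295 kJ/kg
condensation at 61.2 °C: -247 kJ/kg
liquid 61.2→-51.7 °C: -109.51 kJ/kg
Δh = -20.295 + -247 + -109.51 = -376.81 kJ/kg
Q = ṁ·Δh = 2225 kg/h × -376.81 kJ/kg = -838400 kJ/h
|Q| = 232.89 kW

Q_c = 233 kW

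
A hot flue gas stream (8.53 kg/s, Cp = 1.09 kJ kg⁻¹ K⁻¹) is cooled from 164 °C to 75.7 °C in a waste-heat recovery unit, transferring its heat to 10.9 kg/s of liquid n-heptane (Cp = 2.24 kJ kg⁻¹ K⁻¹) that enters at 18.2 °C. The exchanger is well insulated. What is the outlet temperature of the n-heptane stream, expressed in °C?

T_c,out = 51.8 °C

Heat released by hot stream: Q = 8.53 × 1.09 × (164 − 75.7) = 820.99 kJ/s
Energy balance on cold side (adiabatic exchanger): Q = ṁ_c·Cp_c·(T_c,out − T_c,in)
T_c,out = 18.2 + 820.99/(10.9 × 2.24) = 51.825 °C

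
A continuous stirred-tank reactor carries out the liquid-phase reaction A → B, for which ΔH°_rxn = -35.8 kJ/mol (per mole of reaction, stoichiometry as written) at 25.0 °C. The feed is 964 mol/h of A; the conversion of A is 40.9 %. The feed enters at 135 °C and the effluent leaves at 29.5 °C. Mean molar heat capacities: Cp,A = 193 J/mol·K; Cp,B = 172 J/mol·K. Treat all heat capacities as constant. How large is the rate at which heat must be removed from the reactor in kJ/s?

Extent of reaction ξ = 0.409 × 964 = 394.28 mol/h
Reaction term: ξ·ΔH°_rxn = 394.28 × -35.8 = -14115 kJ/h
Sensible, feed 135→25 °C: -20466 kJ/h
Outlet flows (mol/h): A 569.72, B 394.28
Sensible, products 25→29.5 °C: 799.97 kJ/h
Q = ΔH = -33781 kJ/h = -9.3836 kW
Heat removed = 9.3836 kJ/s

Q_out = 9.38 kJ/s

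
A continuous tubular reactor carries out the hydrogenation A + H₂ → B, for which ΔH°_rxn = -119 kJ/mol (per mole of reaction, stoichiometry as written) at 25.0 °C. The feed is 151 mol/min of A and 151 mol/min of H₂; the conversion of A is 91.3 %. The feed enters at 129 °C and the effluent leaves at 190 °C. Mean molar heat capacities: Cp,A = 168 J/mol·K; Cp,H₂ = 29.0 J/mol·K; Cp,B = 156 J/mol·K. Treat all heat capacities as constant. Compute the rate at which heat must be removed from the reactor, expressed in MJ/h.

Q_out = 931 MJ/h

Extent of reaction ξ = 0.913 × 151 = 137.86 mol/min
Reaction term: ξ·ΔH°_rxn = 137.86 × -119 = -16406 kJ/min
Sensible, feed 129→25 °C: -3093.7 kJ/min
Outlet flows (mol/min): A 13.137, H₂ 13.137, B 137.86
Sensible, products 25→190 °C: 3975.6 kJ/min
Q = ΔH = -15524 kJ/min = -258.73 kW
Heat removed = 931.43 MJ/h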